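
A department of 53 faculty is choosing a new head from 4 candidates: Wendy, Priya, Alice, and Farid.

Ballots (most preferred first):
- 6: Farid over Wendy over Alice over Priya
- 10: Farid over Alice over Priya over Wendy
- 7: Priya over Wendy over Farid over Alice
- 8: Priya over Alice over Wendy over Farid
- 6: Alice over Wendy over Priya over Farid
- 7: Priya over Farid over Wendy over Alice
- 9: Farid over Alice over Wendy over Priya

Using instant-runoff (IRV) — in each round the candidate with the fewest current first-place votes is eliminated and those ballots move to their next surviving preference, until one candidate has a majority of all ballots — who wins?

Priya

Round 1: Wendy 0, Priya 22, Alice 6, Farid 25. Wendy eliminated.
Round 2: Priya 22, Alice 6, Farid 25. Alice eliminated.
Round 3: Priya 28, Farid 25. Priya has a majority (≥27).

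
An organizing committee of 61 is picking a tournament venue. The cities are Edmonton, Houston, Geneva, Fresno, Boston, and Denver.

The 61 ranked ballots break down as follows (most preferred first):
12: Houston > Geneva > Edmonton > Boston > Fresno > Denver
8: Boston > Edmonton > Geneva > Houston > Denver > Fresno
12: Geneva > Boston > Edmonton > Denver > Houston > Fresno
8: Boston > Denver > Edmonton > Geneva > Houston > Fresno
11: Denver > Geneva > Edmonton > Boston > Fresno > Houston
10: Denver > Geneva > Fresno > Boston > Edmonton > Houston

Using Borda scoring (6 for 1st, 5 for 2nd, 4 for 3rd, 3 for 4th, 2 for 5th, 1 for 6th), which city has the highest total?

Geneva

Edmonton: 12×4 + 8×5 + 12×4 + 8×4 + 11×4 + 10×2 = 232
Houston: 12×6 + 8×3 + 12×2 + 8×2 + 11×1 + 10×1 = 157
Geneva: 12×5 + 8×4 + 12×6 + 8×3 + 11×5 + 10×5 = 293
Fresno: 12×2 + 8×1 + 12×1 + 8×1 + 11×2 + 10×4 = 114
Boston: 12×3 + 8×6 + 12×5 + 8×6 + 11×3 + 10×3 = 255
Denver: 12×1 + 8×2 + 12×3 + 8×5 + 11×6 + 10×6 = 230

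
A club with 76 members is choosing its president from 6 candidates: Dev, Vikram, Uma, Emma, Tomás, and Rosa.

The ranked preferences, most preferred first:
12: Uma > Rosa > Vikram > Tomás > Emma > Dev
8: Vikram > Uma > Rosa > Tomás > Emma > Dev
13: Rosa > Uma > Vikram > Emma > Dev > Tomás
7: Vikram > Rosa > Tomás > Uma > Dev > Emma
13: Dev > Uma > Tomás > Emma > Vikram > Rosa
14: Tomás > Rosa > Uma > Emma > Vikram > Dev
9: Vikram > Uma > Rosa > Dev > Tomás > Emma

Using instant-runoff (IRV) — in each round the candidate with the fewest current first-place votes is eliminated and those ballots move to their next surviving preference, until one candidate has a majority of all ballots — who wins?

Rosa

Round 1: Dev 13, Vikram 24, Uma 12, Emma 0, Tomás 14, Rosa 13. Emma eliminated.
Round 2: Dev 13, Vikram 24, Uma 12, Tomás 14, Rosa 13. Uma eliminated.
Round 3: Dev 13, Vikram 24, Tomás 14, Rosa 25. Dev eliminated.
Round 4: Vikram 24, Tomás 27, Rosa 25. Vikram eliminated.
Round 5: Tomás 27, Rosa 49. Rosa has a majority (≥39).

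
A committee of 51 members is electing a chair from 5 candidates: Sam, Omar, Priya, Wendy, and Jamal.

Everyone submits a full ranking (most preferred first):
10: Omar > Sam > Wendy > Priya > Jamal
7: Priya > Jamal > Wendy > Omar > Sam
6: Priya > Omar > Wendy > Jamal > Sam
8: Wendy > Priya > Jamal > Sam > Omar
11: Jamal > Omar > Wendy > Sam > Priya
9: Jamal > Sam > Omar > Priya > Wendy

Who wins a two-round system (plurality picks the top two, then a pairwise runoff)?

Round 1 first-place votes: Sam 0, Omar 10, Priya 13, Wendy 8, Jamal 20. Jamal and Priya advance.
Runoff: Jamal is ranked above Priya on 20 ballots, Priya above Jamal on 31.

Priya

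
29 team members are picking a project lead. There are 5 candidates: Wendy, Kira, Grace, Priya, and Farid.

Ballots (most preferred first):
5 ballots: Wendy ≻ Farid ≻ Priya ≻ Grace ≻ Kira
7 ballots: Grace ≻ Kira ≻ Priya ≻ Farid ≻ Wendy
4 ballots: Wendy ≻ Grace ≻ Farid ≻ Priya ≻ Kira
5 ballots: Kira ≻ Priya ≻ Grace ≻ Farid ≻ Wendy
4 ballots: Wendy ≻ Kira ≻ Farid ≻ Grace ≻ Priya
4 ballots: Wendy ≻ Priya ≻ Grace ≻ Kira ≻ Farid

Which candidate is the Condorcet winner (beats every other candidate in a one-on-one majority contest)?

Wendy

Wendy vs Kira: 17–12
Wendy vs Grace: 17–12
Wendy vs Priya: 17–12
Wendy vs Farid: 17–12
Wendy beats every other candidate.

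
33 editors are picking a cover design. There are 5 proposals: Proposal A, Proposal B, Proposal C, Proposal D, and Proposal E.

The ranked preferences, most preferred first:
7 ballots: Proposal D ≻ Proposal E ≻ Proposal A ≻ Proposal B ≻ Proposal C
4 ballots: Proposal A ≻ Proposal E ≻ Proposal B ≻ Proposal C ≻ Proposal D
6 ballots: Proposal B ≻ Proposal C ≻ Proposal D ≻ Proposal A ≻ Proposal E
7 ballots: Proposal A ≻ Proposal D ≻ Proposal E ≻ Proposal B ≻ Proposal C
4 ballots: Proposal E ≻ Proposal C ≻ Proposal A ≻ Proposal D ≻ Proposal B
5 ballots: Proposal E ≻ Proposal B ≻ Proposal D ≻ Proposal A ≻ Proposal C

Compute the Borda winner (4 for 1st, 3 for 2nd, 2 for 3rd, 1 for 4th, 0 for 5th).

Proposal E

Proposal A: 7×2 + 4×4 + 6×1 + 7×4 + 4×2 + 5×1 = 77
Proposal B: 7×1 + 4×2 + 6×4 + 7×1 + 4×0 + 5×3 = 61
Proposal C: 7×0 + 4×1 + 6×3 + 7×0 + 4×3 + 5×0 = 34
Proposal D: 7×4 + 4×0 + 6×2 + 7×3 + 4×1 + 5×2 = 75
Proposal E: 7×3 + 4×3 + 6×0 + 7×2 + 4×4 + 5×4 = 83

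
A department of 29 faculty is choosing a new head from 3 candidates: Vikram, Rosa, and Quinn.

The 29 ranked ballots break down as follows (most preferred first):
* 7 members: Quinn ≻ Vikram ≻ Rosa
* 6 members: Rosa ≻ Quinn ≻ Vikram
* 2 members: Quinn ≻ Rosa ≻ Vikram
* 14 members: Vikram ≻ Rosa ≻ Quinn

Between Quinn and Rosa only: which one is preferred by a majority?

Quinn is ranked above Rosa on 9 ballots; Rosa above Quinn on 20.

Rosa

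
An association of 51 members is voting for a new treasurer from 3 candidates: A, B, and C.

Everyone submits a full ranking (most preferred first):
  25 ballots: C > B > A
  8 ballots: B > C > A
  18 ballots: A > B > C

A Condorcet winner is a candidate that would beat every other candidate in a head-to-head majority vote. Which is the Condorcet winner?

B

B vs A: 33–18
B vs C: 26–25
B beats every other candidate.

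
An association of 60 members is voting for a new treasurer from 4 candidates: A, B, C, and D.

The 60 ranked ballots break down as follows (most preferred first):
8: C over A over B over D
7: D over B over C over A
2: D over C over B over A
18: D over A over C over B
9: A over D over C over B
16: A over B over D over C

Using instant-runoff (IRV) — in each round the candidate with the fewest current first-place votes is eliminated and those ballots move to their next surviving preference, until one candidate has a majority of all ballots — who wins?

A

Round 1: A 25, B 0, C 8, D 27. B eliminated.
Round 2: A 25, C 8, D 27. C eliminated.
Round 3: A 33, D 27. A has a majority (≥31).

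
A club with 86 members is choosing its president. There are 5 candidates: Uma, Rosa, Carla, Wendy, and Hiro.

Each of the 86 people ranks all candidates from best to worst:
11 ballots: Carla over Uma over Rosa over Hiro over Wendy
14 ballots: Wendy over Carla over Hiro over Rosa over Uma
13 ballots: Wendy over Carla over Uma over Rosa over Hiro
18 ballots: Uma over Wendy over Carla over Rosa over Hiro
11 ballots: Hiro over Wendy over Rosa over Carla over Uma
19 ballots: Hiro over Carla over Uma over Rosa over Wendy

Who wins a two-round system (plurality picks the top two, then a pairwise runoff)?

Round 1 first-place votes: Uma 18, Rosa 0, Carla 11, Wendy 27, Hiro 30. Hiro and Wendy advance.
Runoff: Hiro is ranked above Wendy on 41 ballots, Wendy above Hiro on 45.

Wendy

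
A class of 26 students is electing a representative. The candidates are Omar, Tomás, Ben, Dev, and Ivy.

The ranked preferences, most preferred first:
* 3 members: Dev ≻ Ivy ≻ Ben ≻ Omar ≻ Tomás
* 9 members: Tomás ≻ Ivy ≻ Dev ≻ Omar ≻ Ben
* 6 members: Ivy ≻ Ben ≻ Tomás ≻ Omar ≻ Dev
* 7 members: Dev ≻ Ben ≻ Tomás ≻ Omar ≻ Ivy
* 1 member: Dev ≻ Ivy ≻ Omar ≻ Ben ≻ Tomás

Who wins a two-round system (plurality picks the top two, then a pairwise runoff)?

Tomás

Round 1 first-place votes: Omar 0, Tomás 9, Ben 0, Dev 11, Ivy 6. Dev and Tomás advance.
Runoff: Dev is ranked above Tomás on 11 ballots, Tomás above Dev on 15.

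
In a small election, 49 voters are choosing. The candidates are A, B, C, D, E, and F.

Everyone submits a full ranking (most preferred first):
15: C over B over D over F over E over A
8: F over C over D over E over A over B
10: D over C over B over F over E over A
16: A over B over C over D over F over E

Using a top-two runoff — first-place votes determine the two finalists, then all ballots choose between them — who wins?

C

Round 1 first-place votes: A 16, B 0, C 15, D 10, E 0, F 8. A and C advance.
Runoff: A is ranked above C on 16 ballots, C above A on 33.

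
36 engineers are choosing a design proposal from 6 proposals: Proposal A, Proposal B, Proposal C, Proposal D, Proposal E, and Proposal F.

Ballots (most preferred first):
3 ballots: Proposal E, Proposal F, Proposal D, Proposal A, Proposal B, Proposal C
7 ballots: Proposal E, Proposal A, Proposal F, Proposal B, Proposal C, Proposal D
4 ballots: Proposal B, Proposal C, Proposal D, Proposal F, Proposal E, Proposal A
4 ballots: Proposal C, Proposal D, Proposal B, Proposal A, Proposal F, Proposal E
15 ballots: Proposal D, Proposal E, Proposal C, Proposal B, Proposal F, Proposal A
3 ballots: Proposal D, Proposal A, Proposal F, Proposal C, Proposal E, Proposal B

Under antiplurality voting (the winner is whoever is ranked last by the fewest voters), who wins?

Last-place votes: Proposal A 19, Proposal B 3, Proposal C 3, Proposal D 7, Proposal E 4, Proposal F 0.

Proposal F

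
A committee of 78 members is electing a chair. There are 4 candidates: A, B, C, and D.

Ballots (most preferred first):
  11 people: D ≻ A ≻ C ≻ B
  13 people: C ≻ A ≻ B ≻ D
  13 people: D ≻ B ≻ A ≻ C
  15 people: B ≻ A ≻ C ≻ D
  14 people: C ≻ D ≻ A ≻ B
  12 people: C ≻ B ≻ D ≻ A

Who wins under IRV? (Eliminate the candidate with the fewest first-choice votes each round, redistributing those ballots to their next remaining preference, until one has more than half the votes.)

C

Round 1: A 0, B 15, C 39, D 24. A eliminated.
Round 2: B 15, C 39, D 24. B eliminated.
Round 3: C 54, D 24. C has a majority (≥40).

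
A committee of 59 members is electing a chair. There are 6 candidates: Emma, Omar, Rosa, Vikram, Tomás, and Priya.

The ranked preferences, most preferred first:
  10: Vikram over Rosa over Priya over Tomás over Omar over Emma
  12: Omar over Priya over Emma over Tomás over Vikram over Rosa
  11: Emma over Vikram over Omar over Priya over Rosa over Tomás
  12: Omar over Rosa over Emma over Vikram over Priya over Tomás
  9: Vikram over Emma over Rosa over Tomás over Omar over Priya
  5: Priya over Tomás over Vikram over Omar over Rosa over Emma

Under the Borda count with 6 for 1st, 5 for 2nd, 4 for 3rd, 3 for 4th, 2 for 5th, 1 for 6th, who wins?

Vikram

Emma: 10×1 + 12×4 + 11×6 + 12×4 + 9×5 + 5×1 = 222
Omar: 10×2 + 12×6 + 11×4 + 12×6 + 9×2 + 5×3 = 241
Rosa: 10×5 + 12×1 + 11×2 + 12×5 + 9×4 + 5×2 = 190
Vikram: 10×6 + 12×2 + 11×5 + 12×3 + 9×6 + 5×4 = 249
Tomás: 10×3 + 12×3 + 11×1 + 12×1 + 9×3 + 5×5 = 141
Priya: 10×4 + 12×5 + 11×3 + 12×2 + 9×1 + 5×6 = 196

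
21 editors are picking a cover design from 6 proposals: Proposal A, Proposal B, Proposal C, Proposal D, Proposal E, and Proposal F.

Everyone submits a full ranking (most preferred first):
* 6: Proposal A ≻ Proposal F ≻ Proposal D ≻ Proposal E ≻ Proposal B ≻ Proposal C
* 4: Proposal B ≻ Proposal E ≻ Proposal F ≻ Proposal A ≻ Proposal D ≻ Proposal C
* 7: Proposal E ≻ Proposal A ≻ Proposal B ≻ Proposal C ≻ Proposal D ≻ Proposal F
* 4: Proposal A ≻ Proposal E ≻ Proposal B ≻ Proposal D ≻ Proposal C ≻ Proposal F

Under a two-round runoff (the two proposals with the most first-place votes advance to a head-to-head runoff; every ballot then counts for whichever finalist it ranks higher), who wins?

Proposal E

Round 1 first-place votes: Proposal A 10, Proposal B 4, Proposal C 0, Proposal D 0, Proposal E 7, Proposal F 0. Proposal A and Proposal E advance.
Runoff: Proposal A is ranked above Proposal E on 10 ballots, Proposal E above Proposal A on 11.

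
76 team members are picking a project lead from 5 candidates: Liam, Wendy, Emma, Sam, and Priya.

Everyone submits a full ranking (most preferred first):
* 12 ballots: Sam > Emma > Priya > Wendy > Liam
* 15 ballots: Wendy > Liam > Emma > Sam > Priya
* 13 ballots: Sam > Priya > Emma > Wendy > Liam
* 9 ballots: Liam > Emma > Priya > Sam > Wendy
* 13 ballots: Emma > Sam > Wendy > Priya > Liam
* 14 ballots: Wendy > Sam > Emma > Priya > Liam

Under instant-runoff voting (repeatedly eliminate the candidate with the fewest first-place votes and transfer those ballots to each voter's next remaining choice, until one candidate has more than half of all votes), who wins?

Round 1: Liam 9, Wendy 29, Emma 13, Sam 25, Priya 0. Priya eliminated.
Round 2: Liam 9, Wendy 29, Emma 13, Sam 25. Liam eliminated.
Round 3: Wendy 29, Emma 22, Sam 25. Emma eliminated.
Round 4: Wendy 29, Sam 47. Sam has a majority (≥39).

Sam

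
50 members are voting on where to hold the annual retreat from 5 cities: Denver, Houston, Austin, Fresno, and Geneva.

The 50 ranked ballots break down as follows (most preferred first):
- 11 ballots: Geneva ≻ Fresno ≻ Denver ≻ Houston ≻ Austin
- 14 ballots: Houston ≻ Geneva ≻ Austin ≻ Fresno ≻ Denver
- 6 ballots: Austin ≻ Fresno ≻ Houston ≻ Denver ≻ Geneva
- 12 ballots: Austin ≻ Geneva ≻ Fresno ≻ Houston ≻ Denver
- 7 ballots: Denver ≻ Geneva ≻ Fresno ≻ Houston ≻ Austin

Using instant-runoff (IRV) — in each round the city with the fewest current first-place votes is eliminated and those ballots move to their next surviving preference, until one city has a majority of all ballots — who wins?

Geneva

Round 1: Denver 7, Houston 14, Austin 18, Fresno 0, Geneva 11. Fresno eliminated.
Round 2: Denver 7, Houston 14, Austin 18, Geneva 11. Denver eliminated.
Round 3: Houston 14, Austin 18, Geneva 18. Houston eliminated.
Round 4: Austin 18, Geneva 32. Geneva has a majority (≥26).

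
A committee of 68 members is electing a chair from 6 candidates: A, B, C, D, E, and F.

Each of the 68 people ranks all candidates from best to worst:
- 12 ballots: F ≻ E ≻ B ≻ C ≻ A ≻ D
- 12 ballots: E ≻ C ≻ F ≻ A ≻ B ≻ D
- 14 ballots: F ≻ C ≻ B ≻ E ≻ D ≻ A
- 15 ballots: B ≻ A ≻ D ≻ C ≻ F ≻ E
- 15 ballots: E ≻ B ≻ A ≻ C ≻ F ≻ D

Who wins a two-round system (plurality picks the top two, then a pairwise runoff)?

Round 1 first-place votes: A 0, B 15, C 0, D 0, E 27, F 26. E and F advance.
Runoff: E is ranked above F on 27 ballots, F above E on 41.

F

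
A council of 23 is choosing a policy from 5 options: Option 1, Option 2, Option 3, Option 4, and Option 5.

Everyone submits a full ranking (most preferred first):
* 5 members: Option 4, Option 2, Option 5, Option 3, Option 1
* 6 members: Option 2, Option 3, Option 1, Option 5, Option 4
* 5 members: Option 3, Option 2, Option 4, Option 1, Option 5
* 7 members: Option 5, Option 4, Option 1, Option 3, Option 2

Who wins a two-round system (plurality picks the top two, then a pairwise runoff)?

Round 1 first-place votes: Option 1 0, Option 2 6, Option 3 5, Option 4 5, Option 5 7. Option 5 and Option 2 advance.
Runoff: Option 5 is ranked above Option 2 on 7 ballots, Option 2 above Option 5 on 16.

Option 2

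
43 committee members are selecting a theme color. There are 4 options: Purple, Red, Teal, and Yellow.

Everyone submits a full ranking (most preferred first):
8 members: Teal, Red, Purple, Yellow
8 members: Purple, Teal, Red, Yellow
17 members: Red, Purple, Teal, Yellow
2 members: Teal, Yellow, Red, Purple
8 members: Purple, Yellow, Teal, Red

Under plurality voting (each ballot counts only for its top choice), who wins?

First-place votes: Purple 16, Red 17, Teal 10, Yellow 0.

Red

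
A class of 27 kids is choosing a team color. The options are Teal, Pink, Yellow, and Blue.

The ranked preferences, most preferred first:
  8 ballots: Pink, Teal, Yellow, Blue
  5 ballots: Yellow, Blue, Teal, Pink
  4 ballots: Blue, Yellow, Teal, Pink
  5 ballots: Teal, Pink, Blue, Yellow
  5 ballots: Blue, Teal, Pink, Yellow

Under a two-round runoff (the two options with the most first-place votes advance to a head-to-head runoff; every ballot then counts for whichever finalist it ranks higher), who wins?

Round 1 first-place votes: Teal 5, Pink 8, Yellow 5, Blue 9. Blue and Pink advance.
Runoff: Blue is ranked above Pink on 14 ballots, Pink above Blue on 13.

Blue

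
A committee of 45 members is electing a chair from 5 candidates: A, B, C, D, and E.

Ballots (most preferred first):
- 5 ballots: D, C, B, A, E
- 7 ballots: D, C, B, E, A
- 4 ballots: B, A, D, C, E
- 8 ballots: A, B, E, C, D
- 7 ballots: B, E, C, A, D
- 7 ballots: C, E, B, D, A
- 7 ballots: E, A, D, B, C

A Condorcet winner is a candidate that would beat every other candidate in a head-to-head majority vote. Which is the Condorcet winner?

B vs A: 30–15
B vs C: 26–19
B vs D: 26–19
B vs E: 31–14
B beats every other candidate.

B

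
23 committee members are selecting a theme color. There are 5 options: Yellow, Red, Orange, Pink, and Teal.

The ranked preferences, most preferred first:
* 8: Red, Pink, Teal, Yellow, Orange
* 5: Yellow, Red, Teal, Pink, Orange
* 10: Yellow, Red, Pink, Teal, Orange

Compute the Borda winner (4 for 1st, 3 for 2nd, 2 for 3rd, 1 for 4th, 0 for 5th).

Red

Yellow: 8×1 + 5×4 + 10×4 = 68
Red: 8×4 + 5×3 + 10×3 = 77
Orange: 8×0 + 5×0 + 10×0 = 0
Pink: 8×3 + 5×1 + 10×2 = 49
Teal: 8×2 + 5×2 + 10×1 = 36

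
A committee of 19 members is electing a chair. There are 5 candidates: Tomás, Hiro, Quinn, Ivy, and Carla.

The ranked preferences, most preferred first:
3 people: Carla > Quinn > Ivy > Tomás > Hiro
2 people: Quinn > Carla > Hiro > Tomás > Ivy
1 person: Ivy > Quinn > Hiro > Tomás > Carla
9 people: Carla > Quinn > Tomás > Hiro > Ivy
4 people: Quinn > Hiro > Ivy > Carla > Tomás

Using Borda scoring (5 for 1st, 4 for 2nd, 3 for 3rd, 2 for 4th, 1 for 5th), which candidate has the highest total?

Quinn

Tomás: 3×2 + 2×2 + 1×2 + 9×3 + 4×1 = 43
Hiro: 3×1 + 2×3 + 1×3 + 9×2 + 4×4 = 46
Quinn: 3×4 + 2×5 + 1×4 + 9×4 + 4×5 = 82
Ivy: 3×3 + 2×1 + 1×5 + 9×1 + 4×3 = 37
Carla: 3×5 + 2×4 + 1×1 + 9×5 + 4×2 = 77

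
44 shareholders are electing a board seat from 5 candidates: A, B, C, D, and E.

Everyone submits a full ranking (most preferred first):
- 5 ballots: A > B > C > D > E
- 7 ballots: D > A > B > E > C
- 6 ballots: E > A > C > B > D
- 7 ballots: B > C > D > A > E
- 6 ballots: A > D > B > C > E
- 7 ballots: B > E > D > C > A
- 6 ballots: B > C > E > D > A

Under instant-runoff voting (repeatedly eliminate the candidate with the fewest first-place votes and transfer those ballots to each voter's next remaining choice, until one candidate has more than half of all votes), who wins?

A

Round 1: A 11, B 20, C 0, D 7, E 6. C eliminated.
Round 2: A 11, B 20, D 7, E 6. E eliminated.
Round 3: A 17, B 20, D 7. D eliminated.
Round 4: A 24, B 20. A has a majority (≥23).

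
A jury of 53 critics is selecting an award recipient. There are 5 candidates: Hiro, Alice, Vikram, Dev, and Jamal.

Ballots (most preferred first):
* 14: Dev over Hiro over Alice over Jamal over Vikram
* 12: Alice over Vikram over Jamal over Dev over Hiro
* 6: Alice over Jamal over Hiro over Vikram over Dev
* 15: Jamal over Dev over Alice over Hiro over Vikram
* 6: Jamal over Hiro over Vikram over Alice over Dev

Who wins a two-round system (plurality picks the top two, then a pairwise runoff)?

Round 1 first-place votes: Hiro 0, Alice 18, Vikram 0, Dev 14, Jamal 21. Jamal and Alice advance.
Runoff: Jamal is ranked above Alice on 21 ballots, Alice above Jamal on 32.

Alice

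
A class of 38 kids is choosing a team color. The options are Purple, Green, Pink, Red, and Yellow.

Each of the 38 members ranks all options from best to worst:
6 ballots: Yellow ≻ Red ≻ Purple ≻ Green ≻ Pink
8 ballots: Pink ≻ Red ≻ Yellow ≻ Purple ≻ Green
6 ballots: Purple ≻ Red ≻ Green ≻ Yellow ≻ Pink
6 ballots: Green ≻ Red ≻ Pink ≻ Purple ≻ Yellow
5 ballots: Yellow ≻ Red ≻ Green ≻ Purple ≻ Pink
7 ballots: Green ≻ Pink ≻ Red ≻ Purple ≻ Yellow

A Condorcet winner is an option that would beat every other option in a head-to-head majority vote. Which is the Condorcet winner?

Red vs Purple: 32–6
Red vs Green: 25–13
Red vs Pink: 23–15
Red vs Yellow: 27–11
Red beats every other option.

Red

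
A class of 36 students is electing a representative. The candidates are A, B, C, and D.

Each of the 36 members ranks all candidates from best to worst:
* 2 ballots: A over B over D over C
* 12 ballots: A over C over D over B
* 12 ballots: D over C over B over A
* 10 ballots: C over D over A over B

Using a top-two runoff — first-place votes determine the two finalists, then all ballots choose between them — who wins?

Round 1 first-place votes: A 14, B 0, C 10, D 12. A and D advance.
Runoff: A is ranked above D on 14 ballots, D above A on 22.

D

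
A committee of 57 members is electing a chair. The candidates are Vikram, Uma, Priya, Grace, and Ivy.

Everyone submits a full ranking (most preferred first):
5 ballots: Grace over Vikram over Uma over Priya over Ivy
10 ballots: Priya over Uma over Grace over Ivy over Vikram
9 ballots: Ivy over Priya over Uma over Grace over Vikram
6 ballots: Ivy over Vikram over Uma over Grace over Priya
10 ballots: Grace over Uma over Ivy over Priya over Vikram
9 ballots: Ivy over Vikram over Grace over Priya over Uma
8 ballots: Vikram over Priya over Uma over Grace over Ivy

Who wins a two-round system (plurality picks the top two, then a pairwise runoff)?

Round 1 first-place votes: Vikram 8, Uma 0, Priya 10, Grace 15, Ivy 24. Ivy and Grace advance.
Runoff: Ivy is ranked above Grace on 24 ballots, Grace above Ivy on 33.

Grace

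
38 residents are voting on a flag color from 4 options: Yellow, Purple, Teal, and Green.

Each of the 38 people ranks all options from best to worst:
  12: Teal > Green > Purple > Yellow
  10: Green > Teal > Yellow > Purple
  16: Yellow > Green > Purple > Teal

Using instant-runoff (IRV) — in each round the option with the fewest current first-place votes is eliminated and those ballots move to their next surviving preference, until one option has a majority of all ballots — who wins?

Teal

Round 1: Yellow 16, Purple 0, Teal 12, Green 10. Purple eliminated.
Round 2: Yellow 16, Teal 12, Green 10. Green eliminated.
Round 3: Yellow 16, Teal 22. Teal has a majority (≥20).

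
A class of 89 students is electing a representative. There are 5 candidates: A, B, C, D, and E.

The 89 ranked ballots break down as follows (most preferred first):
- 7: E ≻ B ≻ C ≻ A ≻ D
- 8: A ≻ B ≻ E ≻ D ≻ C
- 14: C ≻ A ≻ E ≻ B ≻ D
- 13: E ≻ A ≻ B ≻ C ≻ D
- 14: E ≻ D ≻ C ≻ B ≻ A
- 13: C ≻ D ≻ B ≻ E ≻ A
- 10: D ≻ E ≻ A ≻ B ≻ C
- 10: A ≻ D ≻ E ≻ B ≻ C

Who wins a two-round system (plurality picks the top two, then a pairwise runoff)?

Round 1 first-place votes: A 18, B 0, C 27, D 10, E 34. E and C advance.
Runoff: E is ranked above C on 62 ballots, C above E on 27.

E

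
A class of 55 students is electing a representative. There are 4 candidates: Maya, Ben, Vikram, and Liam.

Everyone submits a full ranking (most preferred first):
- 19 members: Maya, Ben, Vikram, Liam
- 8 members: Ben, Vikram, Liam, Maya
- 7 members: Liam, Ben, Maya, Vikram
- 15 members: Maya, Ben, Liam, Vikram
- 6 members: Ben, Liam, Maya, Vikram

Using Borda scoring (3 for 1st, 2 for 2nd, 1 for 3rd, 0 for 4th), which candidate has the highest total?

Maya: 19×3 + 8×0 + 7×1 + 15×3 + 6×1 = 115
Ben: 19×2 + 8×3 + 7×2 + 15×2 + 6×3 = 124
Vikram: 19×1 + 8×2 + 7×0 + 15×0 + 6×0 = 35
Liam: 19×0 + 8×1 + 7×3 + 15×1 + 6×2 = 56

Ben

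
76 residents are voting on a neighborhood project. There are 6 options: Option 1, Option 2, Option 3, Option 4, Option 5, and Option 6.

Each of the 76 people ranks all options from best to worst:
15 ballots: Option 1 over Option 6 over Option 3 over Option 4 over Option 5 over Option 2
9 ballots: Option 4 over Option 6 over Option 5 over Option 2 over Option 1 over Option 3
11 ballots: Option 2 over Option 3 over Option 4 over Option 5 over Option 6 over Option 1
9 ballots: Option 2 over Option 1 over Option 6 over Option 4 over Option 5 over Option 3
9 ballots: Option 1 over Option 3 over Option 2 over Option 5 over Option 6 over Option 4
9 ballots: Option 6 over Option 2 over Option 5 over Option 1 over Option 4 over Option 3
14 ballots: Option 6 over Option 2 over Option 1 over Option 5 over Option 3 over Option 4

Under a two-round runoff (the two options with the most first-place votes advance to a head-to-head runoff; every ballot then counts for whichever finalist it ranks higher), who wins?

Round 1 first-place votes: Option 1 24, Option 2 20, Option 3 0, Option 4 9, Option 5 0, Option 6 23. Option 1 and Option 6 advance.
Runoff: Option 1 is ranked above Option 6 on 33 ballots, Option 6 above Option 1 on 43.

Option 6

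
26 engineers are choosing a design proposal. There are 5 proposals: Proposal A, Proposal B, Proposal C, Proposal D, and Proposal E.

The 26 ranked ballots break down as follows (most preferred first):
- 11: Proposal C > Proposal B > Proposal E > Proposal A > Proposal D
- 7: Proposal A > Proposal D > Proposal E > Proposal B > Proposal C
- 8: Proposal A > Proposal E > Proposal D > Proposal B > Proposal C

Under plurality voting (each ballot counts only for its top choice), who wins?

First-place votes: Proposal A 15, Proposal B 0, Proposal C 11, Proposal D 0, Proposal E 0.

Proposal A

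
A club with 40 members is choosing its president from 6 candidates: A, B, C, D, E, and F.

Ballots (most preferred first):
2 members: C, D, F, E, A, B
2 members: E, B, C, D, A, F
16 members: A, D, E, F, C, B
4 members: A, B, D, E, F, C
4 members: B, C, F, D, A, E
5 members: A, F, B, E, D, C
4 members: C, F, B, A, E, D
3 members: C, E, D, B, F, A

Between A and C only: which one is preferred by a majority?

A is ranked above C on 25 ballots; C above A on 15.

A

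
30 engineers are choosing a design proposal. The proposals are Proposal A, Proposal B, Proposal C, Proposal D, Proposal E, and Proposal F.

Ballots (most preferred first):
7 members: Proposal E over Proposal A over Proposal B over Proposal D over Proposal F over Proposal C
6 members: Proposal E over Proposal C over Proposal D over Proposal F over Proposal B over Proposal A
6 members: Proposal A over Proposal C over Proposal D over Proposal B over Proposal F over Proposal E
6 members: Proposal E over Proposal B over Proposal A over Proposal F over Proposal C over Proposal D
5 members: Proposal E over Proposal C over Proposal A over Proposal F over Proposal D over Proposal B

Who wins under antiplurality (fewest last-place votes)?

Last-place votes: Proposal A 6, Proposal B 5, Proposal C 7, Proposal D 6, Proposal E 6, Proposal F 0.

Proposal F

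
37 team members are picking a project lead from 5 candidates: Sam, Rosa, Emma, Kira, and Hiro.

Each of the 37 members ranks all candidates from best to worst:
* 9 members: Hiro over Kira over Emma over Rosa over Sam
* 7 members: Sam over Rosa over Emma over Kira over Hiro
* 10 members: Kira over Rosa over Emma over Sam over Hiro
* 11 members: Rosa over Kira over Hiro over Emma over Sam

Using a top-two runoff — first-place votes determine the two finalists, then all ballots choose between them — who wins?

Kira

Round 1 first-place votes: Sam 7, Rosa 11, Emma 0, Kira 10, Hiro 9. Rosa and Kira advance.
Runoff: Rosa is ranked above Kira on 18 ballots, Kira above Rosa on 19.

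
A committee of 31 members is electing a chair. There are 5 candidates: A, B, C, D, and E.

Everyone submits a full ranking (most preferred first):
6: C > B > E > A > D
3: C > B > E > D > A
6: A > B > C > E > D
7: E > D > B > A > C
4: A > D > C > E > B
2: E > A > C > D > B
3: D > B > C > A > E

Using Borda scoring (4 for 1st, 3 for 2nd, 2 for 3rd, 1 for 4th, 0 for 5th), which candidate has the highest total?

B

A: 6×1 + 3×0 + 6×4 + 7×1 + 4×4 + 2×3 + 3×1 = 62
B: 6×3 + 3×3 + 6×3 + 7×2 + 4×0 + 2×0 + 3×3 = 68
C: 6×4 + 3×4 + 6×2 + 7×0 + 4×2 + 2×2 + 3×2 = 66
D: 6×0 + 3×1 + 6×0 + 7×3 + 4×3 + 2×1 + 3×4 = 50
E: 6×2 + 3×2 + 6×1 + 7×4 + 4×1 + 2×4 + 3×0 = 64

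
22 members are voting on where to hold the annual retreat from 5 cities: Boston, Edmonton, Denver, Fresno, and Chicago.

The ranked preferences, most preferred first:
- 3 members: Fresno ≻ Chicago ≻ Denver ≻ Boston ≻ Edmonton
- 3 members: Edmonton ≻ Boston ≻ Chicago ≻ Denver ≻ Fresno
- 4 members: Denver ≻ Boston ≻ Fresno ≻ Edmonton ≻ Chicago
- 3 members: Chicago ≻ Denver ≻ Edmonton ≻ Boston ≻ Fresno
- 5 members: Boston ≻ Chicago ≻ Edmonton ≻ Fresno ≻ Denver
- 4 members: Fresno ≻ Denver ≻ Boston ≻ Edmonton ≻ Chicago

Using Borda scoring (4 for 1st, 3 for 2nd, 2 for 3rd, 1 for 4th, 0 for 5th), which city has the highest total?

Boston

Boston: 3×1 + 3×3 + 4×3 + 3×1 + 5×4 + 4×2 = 55
Edmonton: 3×0 + 3×4 + 4×1 + 3×2 + 5×2 + 4×1 = 36
Denver: 3×2 + 3×1 + 4×4 + 3×3 + 5×0 + 4×3 = 46
Fresno: 3×4 + 3×0 + 4×2 + 3×0 + 5×1 + 4×4 = 41
Chicago: 3×3 + 3×2 + 4×0 + 3×4 + 5×3 + 4×0 = 42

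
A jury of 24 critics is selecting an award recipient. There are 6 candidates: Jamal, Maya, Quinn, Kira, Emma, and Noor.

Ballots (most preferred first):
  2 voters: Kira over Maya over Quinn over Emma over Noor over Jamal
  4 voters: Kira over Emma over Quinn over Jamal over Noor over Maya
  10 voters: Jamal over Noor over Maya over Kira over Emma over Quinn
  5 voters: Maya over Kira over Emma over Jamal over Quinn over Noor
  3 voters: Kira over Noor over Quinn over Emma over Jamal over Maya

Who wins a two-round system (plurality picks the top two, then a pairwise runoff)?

Round 1 first-place votes: Jamal 10, Maya 5, Quinn 0, Kira 9, Emma 0, Noor 0. Jamal and Kira advance.
Runoff: Jamal is ranked above Kira on 10 ballots, Kira above Jamal on 14.

Kira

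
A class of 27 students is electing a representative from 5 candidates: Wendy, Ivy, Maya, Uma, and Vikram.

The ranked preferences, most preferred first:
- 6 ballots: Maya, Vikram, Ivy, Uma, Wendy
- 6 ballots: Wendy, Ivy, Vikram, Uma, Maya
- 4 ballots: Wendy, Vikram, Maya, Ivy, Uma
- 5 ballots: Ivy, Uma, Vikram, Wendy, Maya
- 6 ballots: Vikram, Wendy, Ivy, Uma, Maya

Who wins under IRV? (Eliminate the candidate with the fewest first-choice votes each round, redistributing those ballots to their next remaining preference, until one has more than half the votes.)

Vikram

Round 1: Wendy 10, Ivy 5, Maya 6, Uma 0, Vikram 6. Uma eliminated.
Round 2: Wendy 10, Ivy 5, Maya 6, Vikram 6. Ivy eliminated.
Round 3: Wendy 10, Maya 6, Vikram 11. Maya eliminated.
Round 4: Wendy 10, Vikram 17. Vikram has a majority (≥14).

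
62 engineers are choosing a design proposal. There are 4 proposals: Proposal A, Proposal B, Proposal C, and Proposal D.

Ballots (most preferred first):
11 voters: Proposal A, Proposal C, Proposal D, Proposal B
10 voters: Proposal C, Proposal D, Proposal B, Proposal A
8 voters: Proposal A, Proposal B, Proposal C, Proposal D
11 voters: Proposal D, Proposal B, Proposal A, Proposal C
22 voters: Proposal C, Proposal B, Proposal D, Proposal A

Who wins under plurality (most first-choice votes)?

Proposal C

First-place votes: Proposal A 19, Proposal B 0, Proposal C 32, Proposal D 11.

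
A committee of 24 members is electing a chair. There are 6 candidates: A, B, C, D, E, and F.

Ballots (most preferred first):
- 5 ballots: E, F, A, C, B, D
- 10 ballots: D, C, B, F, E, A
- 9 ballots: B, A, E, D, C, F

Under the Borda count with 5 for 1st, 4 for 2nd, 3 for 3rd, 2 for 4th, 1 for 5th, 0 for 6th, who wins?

B

A: 5×3 + 10×0 + 9×4 = 51
B: 5×1 + 10×3 + 9×5 = 80
C: 5×2 + 10×4 + 9×1 = 59
D: 5×0 + 10×5 + 9×2 = 68
E: 5×5 + 10×1 + 9×3 = 62
F: 5×4 + 10×2 + 9×0 = 40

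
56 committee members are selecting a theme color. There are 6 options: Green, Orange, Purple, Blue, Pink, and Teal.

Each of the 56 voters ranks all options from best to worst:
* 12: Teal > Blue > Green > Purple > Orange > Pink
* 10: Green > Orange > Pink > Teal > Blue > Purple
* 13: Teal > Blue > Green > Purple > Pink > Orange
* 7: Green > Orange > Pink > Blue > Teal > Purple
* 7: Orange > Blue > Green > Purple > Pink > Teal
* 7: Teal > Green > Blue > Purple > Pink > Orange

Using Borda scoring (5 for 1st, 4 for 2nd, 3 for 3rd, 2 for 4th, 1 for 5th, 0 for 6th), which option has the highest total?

Green: 12×3 + 10×5 + 13×3 + 7×5 + 7×3 + 7×4 = 209
Orange: 12×1 + 10×4 + 13×0 + 7×4 + 7×5 + 7×0 = 115
Purple: 12×2 + 10×0 + 13×2 + 7×0 + 7×2 + 7×2 = 78
Blue: 12×4 + 10×1 + 13×4 + 7×2 + 7×4 + 7×3 = 173
Pink: 12×0 + 10×3 + 13×1 + 7×3 + 7×1 + 7×1 = 78
Teal: 12×5 + 10×2 + 13×5 + 7×1 + 7×0 + 7×5 = 187

Green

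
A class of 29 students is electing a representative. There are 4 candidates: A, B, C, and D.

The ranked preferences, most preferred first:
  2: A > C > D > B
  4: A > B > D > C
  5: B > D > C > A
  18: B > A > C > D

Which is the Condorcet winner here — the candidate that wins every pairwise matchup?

B

B vs A: 23–6
B vs C: 27–2
B vs D: 27–2
B beats every other candidate.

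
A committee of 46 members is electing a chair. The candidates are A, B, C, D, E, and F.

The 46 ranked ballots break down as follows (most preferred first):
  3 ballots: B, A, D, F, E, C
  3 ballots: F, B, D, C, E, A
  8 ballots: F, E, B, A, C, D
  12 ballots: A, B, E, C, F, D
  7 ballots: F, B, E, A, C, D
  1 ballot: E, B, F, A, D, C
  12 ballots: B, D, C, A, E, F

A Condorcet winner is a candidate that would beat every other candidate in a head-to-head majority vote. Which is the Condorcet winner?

B vs A: 34–12
B vs C: 46–0
B vs D: 46–0
B vs E: 37–9
B vs F: 28–18
B beats every other candidate.

B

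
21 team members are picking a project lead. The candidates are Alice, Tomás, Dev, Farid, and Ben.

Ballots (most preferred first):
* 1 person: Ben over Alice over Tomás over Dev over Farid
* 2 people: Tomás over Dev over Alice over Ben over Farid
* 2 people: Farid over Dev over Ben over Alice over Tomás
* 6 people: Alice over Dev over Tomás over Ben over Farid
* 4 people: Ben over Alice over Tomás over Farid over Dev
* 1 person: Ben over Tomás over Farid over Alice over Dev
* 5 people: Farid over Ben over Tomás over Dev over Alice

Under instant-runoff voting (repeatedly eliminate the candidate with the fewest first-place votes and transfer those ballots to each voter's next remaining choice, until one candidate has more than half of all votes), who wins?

Alice

Round 1: Alice 6, Tomás 2, Dev 0, Farid 7, Ben 6. Dev eliminated.
Round 2: Alice 6, Tomás 2, Farid 7, Ben 6. Tomás eliminated.
Round 3: Alice 8, Farid 7, Ben 6. Ben eliminated.
Round 4: Alice 13, Farid 8. Alice has a majority (≥11).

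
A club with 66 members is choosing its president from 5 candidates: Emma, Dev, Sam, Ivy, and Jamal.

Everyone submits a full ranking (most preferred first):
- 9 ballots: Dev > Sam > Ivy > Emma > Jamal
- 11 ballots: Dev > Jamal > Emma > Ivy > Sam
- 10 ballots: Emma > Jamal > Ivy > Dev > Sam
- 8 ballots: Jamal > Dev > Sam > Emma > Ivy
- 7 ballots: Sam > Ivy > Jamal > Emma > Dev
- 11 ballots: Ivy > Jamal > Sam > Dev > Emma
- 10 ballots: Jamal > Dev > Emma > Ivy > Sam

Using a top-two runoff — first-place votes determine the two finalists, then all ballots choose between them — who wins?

Round 1 first-place votes: Emma 10, Dev 20, Sam 7, Ivy 11, Jamal 18. Dev and Jamal advance.
Runoff: Dev is ranked above Jamal on 20 ballots, Jamal above Dev on 46.

Jamal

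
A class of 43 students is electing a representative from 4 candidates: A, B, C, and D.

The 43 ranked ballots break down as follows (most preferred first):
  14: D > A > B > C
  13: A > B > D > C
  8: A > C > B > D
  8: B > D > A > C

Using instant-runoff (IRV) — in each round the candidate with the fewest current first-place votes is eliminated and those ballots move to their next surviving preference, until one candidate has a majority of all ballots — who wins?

Round 1: A 21, B 8, C 0, D 14. C eliminated.
Round 2: A 21, B 8, D 14. B eliminated.
Round 3: A 21, D 22. D has a majority (≥22).

D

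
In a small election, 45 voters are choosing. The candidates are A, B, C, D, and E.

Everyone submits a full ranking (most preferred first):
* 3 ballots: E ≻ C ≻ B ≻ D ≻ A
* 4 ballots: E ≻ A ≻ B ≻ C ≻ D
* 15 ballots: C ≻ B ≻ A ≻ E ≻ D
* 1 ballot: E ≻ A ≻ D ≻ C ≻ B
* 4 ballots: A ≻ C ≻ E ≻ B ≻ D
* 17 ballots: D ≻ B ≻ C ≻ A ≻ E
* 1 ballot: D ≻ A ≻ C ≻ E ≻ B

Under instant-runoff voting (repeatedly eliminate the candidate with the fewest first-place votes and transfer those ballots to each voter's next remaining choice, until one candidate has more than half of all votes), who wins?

Round 1: A 4, B 0, C 15, D 18, E 8. B eliminated.
Round 2: A 4, C 15, D 18, E 8. A eliminated.
Round 3: C 19, D 18, E 8. E eliminated.
Round 4: C 26, D 19. C has a majority (≥23).

C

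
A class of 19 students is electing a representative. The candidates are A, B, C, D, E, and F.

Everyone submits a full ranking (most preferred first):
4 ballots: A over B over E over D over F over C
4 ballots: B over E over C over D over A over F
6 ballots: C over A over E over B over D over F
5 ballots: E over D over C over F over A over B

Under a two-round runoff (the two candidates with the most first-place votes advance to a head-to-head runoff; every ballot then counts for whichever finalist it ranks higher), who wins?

Round 1 first-place votes: A 4, B 4, C 6, D 0, E 5, F 0. C and E advance.
Runoff: C is ranked above E on 6 ballots, E above C on 13.

E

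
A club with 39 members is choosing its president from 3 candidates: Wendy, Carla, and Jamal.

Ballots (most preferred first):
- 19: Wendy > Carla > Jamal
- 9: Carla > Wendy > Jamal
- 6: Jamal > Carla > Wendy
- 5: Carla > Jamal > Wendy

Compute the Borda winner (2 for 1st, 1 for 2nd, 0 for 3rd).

Wendy: 19×2 + 9×1 + 6×0 + 5×0 = 47
Carla: 19×1 + 9×2 + 6×1 + 5×2 = 53
Jamal: 19×0 + 9×0 + 6×2 + 5×1 = 17

Carla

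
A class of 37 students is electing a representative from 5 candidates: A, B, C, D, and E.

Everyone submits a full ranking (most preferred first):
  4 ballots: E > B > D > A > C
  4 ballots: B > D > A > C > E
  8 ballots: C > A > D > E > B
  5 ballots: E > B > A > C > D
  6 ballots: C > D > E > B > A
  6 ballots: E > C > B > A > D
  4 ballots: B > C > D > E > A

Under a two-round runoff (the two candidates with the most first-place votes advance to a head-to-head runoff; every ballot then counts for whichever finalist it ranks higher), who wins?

Round 1 first-place votes: A 0, B 8, C 14, D 0, E 15. E and C advance.
Runoff: E is ranked above C on 15 ballots, C above E on 22.

C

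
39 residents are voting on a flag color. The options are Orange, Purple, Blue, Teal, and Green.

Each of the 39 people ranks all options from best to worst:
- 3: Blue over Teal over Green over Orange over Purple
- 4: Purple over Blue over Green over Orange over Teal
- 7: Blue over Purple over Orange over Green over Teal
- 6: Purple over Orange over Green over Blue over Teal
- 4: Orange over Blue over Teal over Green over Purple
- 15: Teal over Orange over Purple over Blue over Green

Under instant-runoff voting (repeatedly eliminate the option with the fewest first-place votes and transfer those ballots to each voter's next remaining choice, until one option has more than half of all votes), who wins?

Blue

Round 1: Orange 4, Purple 10, Blue 10, Teal 15, Green 0. Green eliminated.
Round 2: Orange 4, Purple 10, Blue 10, Teal 15. Orange eliminated.
Round 3: Purple 10, Blue 14, Teal 15. Purple eliminated.
Round 4: Blue 24, Teal 15. Blue has a majority (≥20).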